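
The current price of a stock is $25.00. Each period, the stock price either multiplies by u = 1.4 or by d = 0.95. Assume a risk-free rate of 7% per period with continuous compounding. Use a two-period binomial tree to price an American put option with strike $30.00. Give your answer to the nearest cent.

Risk-neutral probability p = (e^0.07 − 0.95)/(1.4 − 0.95) = 0.1225/0.4500 = 0.2722
Terminal stock prices: S_uu = 49, S_ud = 33.25, S_dd = 22.56
Terminal payoffs (K − S): max(-19, 0) = 0, max(-3.25, 0) = 0, max(7.438, 0) = 7.438
Node u (S = 35): continuation = e^(−0.07)·[0.2722·0.0000 + 0.7278·0.0000] = 0.0000; exercise value = 0.0000 ≤ continuation, so V_u = 0.0000
Node d (S = 23.75): continuation = e^(−0.07)·[0.2722·0.0000 + 0.7278·7.4375] = 5.0468; exercise value = 6.2500 > continuation, so V_d = 6.2500 (exercise)
Node 0 (S = 25): continuation = e^(−0.07)·[0.2722·0.0000 + 0.7278·6.2500] = 4.2410; exercise value = 5.0000 > continuation, so V_0 = 5.0000 (exercise)

$5.00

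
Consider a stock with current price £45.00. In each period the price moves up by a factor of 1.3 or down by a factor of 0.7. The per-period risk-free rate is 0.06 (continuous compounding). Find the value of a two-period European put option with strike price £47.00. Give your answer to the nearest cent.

Risk-neutral probability p = (e^0.06 − 0.7)/(1.3 − 0.7) = 0.3618/0.6000 = 0.6031
Terminal stock prices: S_uu = 76.05, S_ud = 40.95, S_dd = 22.05
Terminal payoffs (K − S): max(-29.05, 0) = 0, max(6.05, 0) = 6.05, max(24.95, 0) = 24.95
Node u (S = 58.5): V_u = e^(−0.06)·[0.6031·0.0000 + 0.3969·6.0500] = 2.2616
Node d (S = 31.5): V_d = e^(−0.06)·[0.6031·6.0500 + 0.3969·24.9500] = 12.7629
Node 0 (S = 45): V_0 = e^(−0.06)·[0.6031·2.2616 + 0.3969·12.7629] = 6.0556

£6.06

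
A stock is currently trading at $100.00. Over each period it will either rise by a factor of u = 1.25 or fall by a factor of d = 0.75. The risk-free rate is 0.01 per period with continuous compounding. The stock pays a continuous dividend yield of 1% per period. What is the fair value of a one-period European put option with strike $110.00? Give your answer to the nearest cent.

Per-period risk-free factor R = e^0.01 = 1.0101; dividend-adjusted growth = e^(0.01−0.01) = 1.0000.
Risk-neutral probability p = (1.0000 − 0.75)/(1.25 − 0.75) = 0.2500/0.5000 = 0.5000
Terminal stock prices: S_u = 125, S_d = 75
Terminal payoffs (K − S): max(-15, 0) = 0, max(35, 0) = 35
Node 0 (S = 100): V_0 = e^(−0.01)·[0.5000·0.0000 + 0.5000·35.0000] = 17.3259

$17.33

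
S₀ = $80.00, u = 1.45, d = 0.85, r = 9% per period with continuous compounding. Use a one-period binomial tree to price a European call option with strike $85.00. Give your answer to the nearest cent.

Risk-neutral probability p = (e^0.09 − 0.85)/(1.45 − 0.85) = 0.2442/0.6000 = 0.4070
Terminal stock prices: S_u = 116, S_d = 68
Terminal payoffs (S − K): max(31, 0) = 31, max(-17, 0) = 0
Node 0 (S = 80): V_0 = e^(−0.09)·[0.4070·31.0000 + 0.5930·0.0000] = 11.5299

$11.53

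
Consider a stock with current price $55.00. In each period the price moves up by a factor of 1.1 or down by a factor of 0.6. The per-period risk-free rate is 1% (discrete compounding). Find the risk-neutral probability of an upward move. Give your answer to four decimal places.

Risk-neutral probability p = (1 + 0.01 − 0.6)/(1.1 − 0.6) = 0.4100/0.5000 = 0.8200

p = 0.8200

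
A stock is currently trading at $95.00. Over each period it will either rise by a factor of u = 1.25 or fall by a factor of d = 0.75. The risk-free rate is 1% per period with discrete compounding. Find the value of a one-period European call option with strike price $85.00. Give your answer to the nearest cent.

Risk-neutral probability p = (1 + 0.01 − 0.75)/(1.25 − 0.75) = 0.2600/0.5000 = 0.5200
Terminal stock prices: S_u = 118.8, S_d = 71.25
Terminal payoffs (S − K): max(33.75, 0) = 33.75, max(-13.75, 0) = 0
Node 0 (S = 95): V_0 = 1/1.01·[0.5200·33.7500 + 0.4800·0.0000] = 17.3762

$17.38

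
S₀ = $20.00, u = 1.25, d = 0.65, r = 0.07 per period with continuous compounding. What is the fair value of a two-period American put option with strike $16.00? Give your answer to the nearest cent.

$0.83

Risk-neutral probability p = (e^0.07 − 0.65)/(1.25 − 0.65) = 0.4225/0.6000 = 0.7042
Terminal stock prices: S_uu = 31.25, S_ud = 16.25, S_dd = 8.45
Terminal payoffs (K − S): max(-15.25, 0) = 0, max(-0.25, 0) = 0, max(7.55, 0) = 7.55
Node u (S = 25): continuation = e^(−0.07)·[0.7042·0.0000 + 0.2958·0.0000] = 0.0000; exercise value = 0.0000 ≤ continuation, so V_u = 0.0000
Node d (S = 13): continuation = e^(−0.07)·[0.7042·0.0000 + 0.2958·7.5500] = 2.0824; exercise value = 3.0000 > continuation, so V_d = 3.0000 (exercise)
Node 0 (S = 20): continuation = e^(−0.07)·[0.7042·0.0000 + 0.2958·3.0000] = 0.8275; exercise value = 0.0000 ≤ continuation, so V_0 = 0.8275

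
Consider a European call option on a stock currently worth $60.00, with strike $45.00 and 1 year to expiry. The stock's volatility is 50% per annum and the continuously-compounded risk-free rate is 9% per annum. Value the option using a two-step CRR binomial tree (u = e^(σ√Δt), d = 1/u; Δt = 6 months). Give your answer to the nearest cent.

CRR parameters: u = e^(σ√Δt) = e^(0.5·√0.5) = 1.4241, d = 1/u = 0.7022
Per-period rate: rΔt = 0.09·0.5 = 0.045, so R = e^0.045 = 1.0460
Risk-neutral probability p = (e^0.045 − 0.7022)/(1.4241 − 0.7022) = 0.3438/0.7219 = 0.4763
Terminal stock prices: S_uu = 121.7, S_ud = 60, S_dd = 29.58
Terminal payoffs (S − K): max(76.69, 0) = 76.69, max(15, 0) = 15, max(-15.42, 0) = 0
Node u (S = 85.45): V_u = e^(−0.045)·[0.4763·76.6869 + 0.5237·15.0000] = 42.4273
Node d (S = 42.13): V_d = e^(−0.045)·[0.4763·15.0000 + 0.5237·0.0000] = 6.8298
Node 0 (S = 60): V_0 = e^(−0.045)·[0.4763·42.4273 + 0.5237·6.8298] = 22.7375

$22.74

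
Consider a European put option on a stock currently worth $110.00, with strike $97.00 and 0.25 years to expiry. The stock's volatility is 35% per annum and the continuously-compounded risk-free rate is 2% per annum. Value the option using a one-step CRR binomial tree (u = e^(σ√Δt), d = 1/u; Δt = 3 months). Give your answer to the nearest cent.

$2.45

CRR parameters: u = e^(σ√Δt) = e^(0.35·√0.25) = 1.1912, d = 1/u = 0.8395
Per-period rate: rΔt = 0.02·0.25 = 0.005, so R = e^0.005 = 1.0050
Risk-neutral probability p = (e^0.005 − 0.8395)/(1.1912 − 0.8395) = 0.1656/0.3518 = 0.4706
Terminal stock prices: S_u = 131, S_d = 92.34
Terminal payoffs (K − S): max(-34.04, 0) = 0, max(4.66, 0) = 4.66
Node 0 (S = 110): V_0 = e^(−0.005)·[0.4706·0.0000 + 0.5294·4.6597] = 2.4545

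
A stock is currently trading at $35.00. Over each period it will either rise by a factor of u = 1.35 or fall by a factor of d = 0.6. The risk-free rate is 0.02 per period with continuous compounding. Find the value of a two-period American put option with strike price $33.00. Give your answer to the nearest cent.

$6.27

Risk-neutral probability p = (e^0.02 − 0.6)/(1.35 − 0.6) = 0.4202/0.7500 = 0.5603
Terminal stock prices: S_uu = 63.79, S_ud = 28.35, S_dd = 12.6
Terminal payoffs (K − S): max(-30.79, 0) = 0, max(4.65, 0) = 4.65, max(20.4, 0) = 20.4
Node u (S = 47.25): continuation = e^(−0.02)·[0.5603·0.0000 + 0.4397·4.6500] = 2.0043; exercise value = 0.0000 ≤ continuation, so V_u = 2.0043
Node d (S = 21): continuation = e^(−0.02)·[0.5603·4.6500 + 0.4397·20.4000] = 11.3466; exercise value = 12.0000 > continuation, so V_d = 12.0000 (exercise)
Node 0 (S = 35): continuation = e^(−0.02)·[0.5603·2.0043 + 0.4397·12.0000] = 6.2730; exercise value = 0.0000 ≤ continuation, so V_0 = 6.2730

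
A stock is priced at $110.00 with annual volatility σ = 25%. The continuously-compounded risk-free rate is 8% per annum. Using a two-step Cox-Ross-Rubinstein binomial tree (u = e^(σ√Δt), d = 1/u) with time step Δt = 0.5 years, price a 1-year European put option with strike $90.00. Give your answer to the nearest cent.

$2.17

CRR parameters: u = e^(σ√Δt) = e^(0.25·√0.5) = 1.1934, d = 1/u = 0.8380
Per-period rate: rΔt = 0.08·0.5 = 0.04, so R = e^0.04 = 1.0408
Risk-neutral probability p = (e^0.04 − 0.8380)/(1.1934 − 0.8380) = 0.2028/0.3554 = 0.5708
Terminal stock prices: S_uu = 156.7, S_ud = 110, S_dd = 77.24
Terminal payoffs (K − S): max(-66.65, 0) = 0, max(-20, 0) = 0, max(12.76, 0) = 12.76
Node u (S = 131.3): V_u = e^(−0.04)·[0.5708·0.0000 + 0.4292·0.0000] = 0.0000
Node d (S = 92.18): V_d = e^(−0.04)·[0.5708·0.0000 + 0.4292·12.7593] = 5.2621
Node 0 (S = 110): V_0 = e^(−0.04)·[0.5708·0.0000 + 0.4292·5.2621] = 2.1702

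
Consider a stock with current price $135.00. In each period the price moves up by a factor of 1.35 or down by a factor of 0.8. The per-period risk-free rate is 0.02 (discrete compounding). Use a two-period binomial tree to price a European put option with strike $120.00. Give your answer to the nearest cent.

$11.63

Risk-neutral probability p = (1 + 0.02 − 0.8)/(1.35 − 0.8) = 0.2200/0.5500 = 0.4000
Terminal stock prices: S_uu = 246, S_ud = 145.8, S_dd = 86.4
Terminal payoffs (K − S): max(-126, 0) = 0, max(-25.8, 0) = 0, max(33.6, 0) = 33.6
Node u (S = 182.2): V_u = 1/1.02·[0.4000·0.0000 + 0.6000·0.0000] = 0.0000
Node d (S = 108): V_d = 1/1.02·[0.4000·0.0000 + 0.6000·33.6000] = 19.7647
Node 0 (S = 135): V_0 = 1/1.02·[0.4000·0.0000 + 0.6000·19.7647] = 11.6263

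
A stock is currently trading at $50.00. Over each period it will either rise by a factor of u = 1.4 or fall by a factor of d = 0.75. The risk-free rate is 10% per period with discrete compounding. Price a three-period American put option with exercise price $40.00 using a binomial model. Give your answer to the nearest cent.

$2.20

Risk-neutral probability p = (1 + 0.1 − 0.75)/(1.4 − 0.75) = 0.3500/0.6500 = 0.5385
Terminal stock prices: S_uuu = 137.2, S_uud = 73.5, S_udd = 39.38, S_ddd = 21.09
Terminal payoffs (K − S): max(-97.2, 0) = 0, max(-33.5, 0) = 0, max(0.625, 0) = 0.625, max(18.91, 0) = 18.91
Node uu (S = 98): continuation = 1/1.1·[0.5385·0.0000 + 0.4615·0.0000] = 0.0000; exercise value = 0.0000 ≤ continuation, so V_uu = 0.0000
Node ud (S = 52.5): continuation = 1/1.1·[0.5385·0.0000 + 0.4615·0.6250] = 0.2622; exercise value = 0.0000 ≤ continuation, so V_ud = 0.2622
Node dd (S = 28.12): continuation = 1/1.1·[0.5385·0.6250 + 0.4615·18.9062] = 8.2386; exercise value = 11.8750 > continuation, so V_dd = 11.8750 (exercise)
Node u (S = 70): continuation = 1/1.1·[0.5385·0.0000 + 0.4615·0.2622] = 0.1100; exercise value = 0.0000 ≤ continuation, so V_u = 0.1100
Node d (S = 37.5): continuation = 1/1.1·[0.5385·0.2622 + 0.4615·11.8750] = 5.1109; exercise value = 2.5000 ≤ continuation, so V_d = 5.1109
Node 0 (S = 50): continuation = 1/1.1·[0.5385·0.1100 + 0.4615·5.1109] = 2.1983; exercise value = 0.0000 ≤ continuation, so V_0 = 2.1983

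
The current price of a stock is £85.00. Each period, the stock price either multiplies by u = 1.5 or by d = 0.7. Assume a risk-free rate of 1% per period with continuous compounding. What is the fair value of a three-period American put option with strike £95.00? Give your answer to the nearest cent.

Risk-neutral probability p = (e^0.01 − 0.7)/(1.5 − 0.7) = 0.3101/0.8000 = 0.3876
Terminal stock prices: S_uuu = 286.9, S_uud = 133.9, S_udd = 62.47, S_ddd = 29.15
Terminal payoffs (K − S): max(-191.9, 0) = 0, max(-38.88, 0) = 0, max(32.53, 0) = 32.53, max(65.84, 0) = 65.84
Node uu (S = 191.2): continuation = e^(−0.01)·[0.3876·0.0000 + 0.6124·0.0000] = 0.0000; exercise value = 0.0000 ≤ continuation, so V_uu = 0.0000
Node ud (S = 89.25): continuation = e^(−0.01)·[0.3876·0.0000 + 0.6124·32.5250] = 19.7213; exercise value = 5.7500 ≤ continuation, so V_ud = 19.7213
Node dd (S = 41.65): continuation = e^(−0.01)·[0.3876·32.5250 + 0.6124·65.8450] = 52.4047; exercise value = 53.3500 > continuation, so V_dd = 53.3500 (exercise)
Node u (S = 127.5): continuation = e^(−0.01)·[0.3876·0.0000 + 0.6124·19.7213] = 11.9579; exercise value = 0.0000 ≤ continuation, so V_u = 11.9579
Node d (S = 59.5): continuation = e^(−0.01)·[0.3876·19.7213 + 0.6124·53.3500] = 39.9156; exercise value = 35.5000 ≤ continuation, so V_d = 39.9156
Node 0 (S = 85): continuation = e^(−0.01)·[0.3876·11.9579 + 0.6124·39.9156] = 28.7909; exercise value = 10.0000 ≤ continuation, so V_0 = 28.7909

£28.79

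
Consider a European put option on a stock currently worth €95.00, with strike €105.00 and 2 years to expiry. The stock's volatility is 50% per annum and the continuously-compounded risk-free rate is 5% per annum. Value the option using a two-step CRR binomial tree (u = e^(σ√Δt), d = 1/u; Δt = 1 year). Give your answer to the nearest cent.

CRR parameters: u = e^(σ√Δt) = e^(0.5·√1) = 1.6487, d = 1/u = 0.6065
Per-period rate: rΔt = 0.05·1 = 0.05, so R = e^0.05 = 1.0513
Risk-neutral probability p = (e^0.05 − 0.6065)/(1.6487 − 0.6065) = 0.4447/1.0422 = 0.4267
Terminal stock prices: S_uu = 258.2, S_ud = 95, S_dd = 34.95
Terminal payoffs (K − S): max(-153.2, 0) = 0, max(10, 0) = 10, max(70.05, 0) = 70.05
Node u (S = 156.6): V_u = e^(−0.05)·[0.4267·0.0000 + 0.5733·10.0000] = 5.4531
Node d (S = 57.62): V_d = e^(−0.05)·[0.4267·10.0000 + 0.5733·70.0515] = 42.2587
Node 0 (S = 95): V_0 = e^(−0.05)·[0.4267·5.4531 + 0.5733·42.2587] = 25.2574

€25.26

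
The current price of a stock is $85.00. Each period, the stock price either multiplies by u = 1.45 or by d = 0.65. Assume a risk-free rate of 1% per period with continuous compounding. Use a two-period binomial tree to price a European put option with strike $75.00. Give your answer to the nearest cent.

Risk-neutral probability p = (e^0.01 − 0.65)/(1.45 − 0.65) = 0.3601/0.8000 = 0.4501
Terminal stock prices: S_uu = 178.7, S_ud = 80.11, S_dd = 35.91
Terminal payoffs (K − S): max(-103.7, 0) = 0, max(-5.112, 0) = 0, max(39.09, 0) = 39.09
Node u (S = 123.2): V_u = e^(−0.01)·[0.4501·0.0000 + 0.5499·0.0000] = 0.0000
Node d (S = 55.25): V_d = e^(−0.01)·[0.4501·0.0000 + 0.5499·39.0875] = 21.2818
Node 0 (S = 85): V_0 = e^(−0.01)·[0.4501·0.0000 + 0.5499·21.2818] = 11.5872

$11.59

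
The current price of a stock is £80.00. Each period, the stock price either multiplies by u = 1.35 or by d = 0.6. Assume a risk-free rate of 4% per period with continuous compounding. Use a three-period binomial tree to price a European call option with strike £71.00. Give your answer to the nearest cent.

£28.90

Risk-neutral probability p = (e^0.04 − 0.6)/(1.35 − 0.6) = 0.4408/0.7500 = 0.5877
Terminal stock prices: S_uuu = 196.8, S_uud = 87.48, S_udd = 38.88, S_ddd = 17.28
Terminal payoffs (S − K): max(125.8, 0) = 125.8, max(16.48, 0) = 16.48, max(-32.12, 0) = 0, max(-53.72, 0) = 0
Node uu (S = 145.8): V_uu = e^(−0.04)·[0.5877·125.8300 + 0.4123·16.4800] = 77.5839
Node ud (S = 64.8): V_ud = e^(−0.04)·[0.5877·16.4800 + 0.4123·0.0000] = 9.3063
Node dd (S = 28.8): V_dd = e^(−0.04)·[0.5877·0.0000 + 0.4123·0.0000] = 0.0000
Node u (S = 108): V_u = e^(−0.04)·[0.5877·77.5839 + 0.4123·9.3063] = 47.4979
Node d (S = 48): V_d = e^(−0.04)·[0.5877·9.3063 + 0.4123·0.0000] = 5.2553
Node 0 (S = 80): V_0 = e^(−0.04)·[0.5877·47.4979 + 0.4123·5.2553] = 28.9037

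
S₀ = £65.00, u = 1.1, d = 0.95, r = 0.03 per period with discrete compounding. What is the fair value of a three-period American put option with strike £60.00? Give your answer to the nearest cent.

£0.40

Risk-neutral probability p = (1 + 0.03 − 0.95)/(1.1 − 0.95) = 0.0800/0.1500 = 0.5333
Terminal stock prices: S_uuu = 86.52, S_uud = 74.72, S_udd = 64.53, S_ddd = 55.73
Terminal payoffs (K − S): max(-26.52, 0) = 0, max(-14.72, 0) = 0, max(-4.529, 0) = 0, max(4.271, 0) = 4.271
Node uu (S = 78.65): continuation = 1/1.03·[0.5333·0.0000 + 0.4667·0.0000] = 0.0000; exercise value = 0.0000 ≤ continuation, so V_uu = 0.0000
Node ud (S = 67.92): continuation = 1/1.03·[0.5333·0.0000 + 0.4667·0.0000] = 0.0000; exercise value = 0.0000 ≤ continuation, so V_ud = 0.0000
Node dd (S = 58.66): continuation = 1/1.03·[0.5333·0.0000 + 0.4667·4.2706] = 1.9349; exercise value = 1.3375 ≤ continuation, so V_dd = 1.9349
Node u (S = 71.5): continuation = 1/1.03·[0.5333·0.0000 + 0.4667·0.0000] = 0.0000; exercise value = 0.0000 ≤ continuation, so V_u = 0.0000
Node d (S = 61.75): continuation = 1/1.03·[0.5333·0.0000 + 0.4667·1.9349] = 0.8767; exercise value = 0.0000 ≤ continuation, so V_d = 0.8767
Node 0 (S = 65): continuation = 1/1.03·[0.5333·0.0000 + 0.4667·0.8767] = 0.3972; exercise value = 0.0000 ≤ continuation, so V_0 = 0.3972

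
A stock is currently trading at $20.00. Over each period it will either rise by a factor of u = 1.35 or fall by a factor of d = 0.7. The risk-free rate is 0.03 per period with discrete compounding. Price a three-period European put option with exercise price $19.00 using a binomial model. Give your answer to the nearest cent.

$3.27

Risk-neutral probability p = (1 + 0.03 − 0.7)/(1.35 − 0.7) = 0.3300/0.6500 = 0.5077
Terminal stock prices: S_uuu = 49.21, S_uud = 25.52, S_udd = 13.23, S_ddd = 6.86
Terminal payoffs (K − S): max(-30.21, 0) = 0, max(-6.515, 0) = 0, max(5.77, 0) = 5.77, max(12.14, 0) = 12.14
Node uu (S = 36.45): V_uu = 1/1.03·[0.5077·0.0000 + 0.4923·0.0000] = 0.0000
Node ud (S = 18.9): V_ud = 1/1.03·[0.5077·0.0000 + 0.4923·5.7700] = 2.7579
Node dd (S = 9.8): V_dd = 1/1.03·[0.5077·5.7700 + 0.4923·12.1400] = 8.6466
Node u (S = 27): V_u = 1/1.03·[0.5077·0.0000 + 0.4923·2.7579] = 1.3182
Node d (S = 14): V_d = 1/1.03·[0.5077·2.7579 + 0.4923·8.6466] = 5.4922
Node 0 (S = 20): V_0 = 1/1.03·[0.5077·1.3182 + 0.4923·5.4922] = 3.2748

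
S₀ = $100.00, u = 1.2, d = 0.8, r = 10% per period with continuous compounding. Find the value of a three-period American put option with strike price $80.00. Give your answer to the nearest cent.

$0.94

Risk-neutral probability p = (e^0.1 − 0.8)/(1.2 − 0.8) = 0.3052/0.4000 = 0.7629
Terminal stock prices: S_uuu = 172.8, S_uud = 115.2, S_udd = 76.8, S_ddd = 51.2
Terminal payoffs (K − S): max(-92.8, 0) = 0, max(-35.2, 0) = 0, max(3.2, 0) = 3.2, max(28.8, 0) = 28.8
Node uu (S = 144): continuation = e^(−0.1)·[0.7629·0.0000 + 0.2371·0.0000] = 0.0000; exercise value = 0.0000 ≤ continuation, so V_uu = 0.0000
Node ud (S = 96): continuation = e^(−0.1)·[0.7629·0.0000 + 0.2371·3.2000] = 0.6864; exercise value = 0.0000 ≤ continuation, so V_ud = 0.6864
Node dd (S = 64): continuation = e^(−0.1)·[0.7629·3.2000 + 0.2371·28.8000] = 8.3870; exercise value = 16.0000 > continuation, so V_dd = 16.0000 (exercise)
Node u (S = 120): continuation = e^(−0.1)·[0.7629·0.0000 + 0.2371·0.6864] = 0.1472; exercise value = 0.0000 ≤ continuation, so V_u = 0.1472
Node d (S = 80): continuation = e^(−0.1)·[0.7629·0.6864 + 0.2371·16.0000] = 3.9061; exercise value = 0.0000 ≤ continuation, so V_d = 3.9061
Node 0 (S = 100): continuation = e^(−0.1)·[0.7629·0.1472 + 0.2371·3.9061] = 0.9395; exercise value = 0.0000 ≤ continuation, so V_0 = 0.9395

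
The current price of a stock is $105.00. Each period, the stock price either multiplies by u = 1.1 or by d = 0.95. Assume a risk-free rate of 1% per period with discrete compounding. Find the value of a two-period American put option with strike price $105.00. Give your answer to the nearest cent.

Risk-neutral probability p = (1 + 0.01 − 0.95)/(1.1 − 0.95) = 0.0600/0.1500 = 0.4000
Terminal stock prices: S_uu = 127.1, S_ud = 109.7, S_dd = 94.76
Terminal payoffs (K − S): max(-22.05, 0) = 0, max(-4.725, 0) = 0, max(10.24, 0) = 10.24
Node u (S = 115.5): continuation = 1/1.01·[0.4000·0.0000 + 0.6000·0.0000] = 0.0000; exercise value = 0.0000 ≤ continuation, so V_u = 0.0000
Node d (S = 99.75): continuation = 1/1.01·[0.4000·0.0000 + 0.6000·10.2375] = 6.0817; exercise value = 5.2500 ≤ continuation, so V_d = 6.0817
Node 0 (S = 105): continuation = 1/1.01·[0.4000·0.0000 + 0.6000·6.0817] = 3.6129; exercise value = 0.0000 ≤ continuation, so V_0 = 3.6129

$3.61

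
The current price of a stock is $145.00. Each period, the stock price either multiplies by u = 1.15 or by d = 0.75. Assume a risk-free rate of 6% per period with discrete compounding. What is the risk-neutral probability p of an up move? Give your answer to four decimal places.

p = 0.7750

Risk-neutral probability p = (1 + 0.06 − 0.75)/(1.15 − 0.75) = 0.3100/0.4000 = 0.7750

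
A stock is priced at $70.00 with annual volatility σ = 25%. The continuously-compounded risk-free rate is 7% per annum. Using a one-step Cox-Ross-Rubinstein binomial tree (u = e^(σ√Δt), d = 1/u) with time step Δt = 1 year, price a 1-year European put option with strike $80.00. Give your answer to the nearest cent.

$9.95

CRR parameters: u = e^(σ√Δt) = e^(0.25·√1) = 1.2840, d = 1/u = 0.7788
Per-period rate: rΔt = 0.07·1 = 0.07, so R = e^0.07 = 1.0725
Risk-neutral probability p = (e^0.07 − 0.7788)/(1.2840 − 0.7788) = 0.2937/0.5052 = 0.5813
Terminal stock prices: S_u = 89.88, S_d = 54.52
Terminal payoffs (K − S): max(-9.882, 0) = 0, max(25.48, 0) = 25.48
Node 0 (S = 70): V_0 = e^(−0.07)·[0.5813·0.0000 + 0.4187·25.4839] = 9.9478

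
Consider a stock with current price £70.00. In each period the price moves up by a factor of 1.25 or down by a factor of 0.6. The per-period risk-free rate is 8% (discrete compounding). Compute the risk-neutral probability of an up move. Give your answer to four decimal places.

Risk-neutral probability p = (1 + 0.08 − 0.6)/(1.25 − 0.6) = 0.4800/0.6500 = 0.7385

p = 0.7385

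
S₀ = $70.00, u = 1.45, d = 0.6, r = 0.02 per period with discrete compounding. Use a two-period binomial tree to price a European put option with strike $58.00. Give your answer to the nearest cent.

$8.07

Risk-neutral probability p = (1 + 0.02 − 0.6)/(1.45 − 0.6) = 0.4200/0.8500 = 0.4941
Terminal stock prices: S_uu = 147.2, S_ud = 60.9, S_dd = 25.2
Terminal payoffs (K − S): max(-89.18, 0) = 0, max(-2.9, 0) = 0, max(32.8, 0) = 32.8
Node u (S = 101.5): V_u = 1/1.02·[0.4941·0.0000 + 0.5059·0.0000] = 0.0000
Node d (S = 42): V_d = 1/1.02·[0.4941·0.0000 + 0.5059·32.8000] = 16.2676
Node 0 (S = 70): V_0 = 1/1.02·[0.4941·0.0000 + 0.5059·16.2676] = 8.0681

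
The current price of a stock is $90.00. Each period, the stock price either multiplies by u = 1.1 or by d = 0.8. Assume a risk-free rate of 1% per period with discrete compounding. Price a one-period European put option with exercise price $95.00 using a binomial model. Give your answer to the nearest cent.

Risk-neutral probability p = (1 + 0.01 − 0.8)/(1.1 − 0.8) = 0.2100/0.3000 = 0.7000
Terminal stock prices: S_u = 99, S_d = 72
Terminal payoffs (K − S): max(-4, 0) = 0, max(23, 0) = 23
Node 0 (S = 90): V_0 = 1/1.01·[0.7000·0.0000 + 0.3000·23.0000] = 6.8317

$6.83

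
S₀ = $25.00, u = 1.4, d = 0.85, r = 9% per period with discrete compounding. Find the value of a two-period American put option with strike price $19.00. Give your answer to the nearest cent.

$0.25

Risk-neutral probability p = (1 + 0.09 − 0.85)/(1.4 − 0.85) = 0.2400/0.5500 = 0.4364
Terminal stock prices: S_uu = 49, S_ud = 29.75, S_dd = 18.06
Terminal payoffs (K − S): max(-30, 0) = 0, max(-10.75, 0) = 0, max(0.9375, 0) = 0.9375
Node u (S = 35): continuation = 1/1.09·[0.4364·0.0000 + 0.5636·0.0000] = 0.0000; exercise value = 0.0000 ≤ continuation, so V_u = 0.0000
Node d (S = 21.25): continuation = 1/1.09·[0.4364·0.0000 + 0.5636·0.9375] = 0.4848; exercise value = 0.0000 ≤ continuation, so V_d = 0.4848
Node 0 (S = 25): continuation = 1/1.09·[0.4364·0.0000 + 0.5636·0.4848] = 0.2507; exercise value = 0.0000 ≤ continuation, so V_0 = 0.2507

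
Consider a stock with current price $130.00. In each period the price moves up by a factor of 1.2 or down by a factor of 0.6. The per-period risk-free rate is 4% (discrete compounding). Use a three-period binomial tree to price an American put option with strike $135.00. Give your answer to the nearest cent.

$24.99

Risk-neutral probability p = (1 + 0.04 − 0.6)/(1.2 − 0.6) = 0.4400/0.6000 = 0.7333
Terminal stock prices: S_uuu = 224.6, S_uud = 112.3, S_udd = 56.16, S_ddd = 28.08
Terminal payoffs (K − S): max(-89.64, 0) = 0, max(22.68, 0) = 22.68, max(78.84, 0) = 78.84, max(106.9, 0) = 106.9
Node uu (S = 187.2): continuation = 1/1.04·[0.7333·0.0000 + 0.2667·22.6800] = 5.8154; exercise value = 0.0000 ≤ continuation, so V_uu = 5.8154
Node ud (S = 93.6): continuation = 1/1.04·[0.7333·22.6800 + 0.2667·78.8400] = 36.2077; exercise value = 41.4000 > continuation, so V_ud = 41.4000 (exercise)
Node dd (S = 46.8): continuation = 1/1.04·[0.7333·78.8400 + 0.2667·106.9200] = 83.0077; exercise value = 88.2000 > continuation, so V_dd = 88.2000 (exercise)
Node u (S = 156): continuation = 1/1.04·[0.7333·5.8154 + 0.2667·41.4000] = 14.7160; exercise value = 0.0000 ≤ continuation, so V_u = 14.7160
Node d (S = 78): continuation = 1/1.04·[0.7333·41.4000 + 0.2667·88.2000] = 51.8077; exercise value = 57.0000 > continuation, so V_d = 57.0000 (exercise)
Node 0 (S = 130): continuation = 1/1.04·[0.7333·14.7160 + 0.2667·57.0000] = 24.9920; exercise value = 5.0000 ≤ continuation, so V_0 = 24.9920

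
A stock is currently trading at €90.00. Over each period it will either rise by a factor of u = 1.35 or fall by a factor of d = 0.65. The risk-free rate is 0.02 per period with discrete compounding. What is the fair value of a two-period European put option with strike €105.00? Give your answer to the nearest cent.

€26.77

Risk-neutral probability p = (1 + 0.02 − 0.65)/(1.35 − 0.65) = 0.3700/0.7000 = 0.5286
Terminal stock prices: S_uu = 164, S_ud = 78.98, S_dd = 38.03
Terminal payoffs (K − S): max(-59.03, 0) = 0, max(26.02, 0) = 26.02, max(66.97, 0) = 66.97
Node u (S = 121.5): V_u = 1/1.02·[0.5286·0.0000 + 0.4714·26.0250] = 12.0284
Node d (S = 58.5): V_d = 1/1.02·[0.5286·26.0250 + 0.4714·66.9750] = 44.4412
Node 0 (S = 90): V_0 = 1/1.02·[0.5286·12.0284 + 0.4714·44.4412] = 26.7732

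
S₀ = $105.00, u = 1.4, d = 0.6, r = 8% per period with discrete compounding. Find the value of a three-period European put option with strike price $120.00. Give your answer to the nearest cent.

Risk-neutral probability p = (1 + 0.08 − 0.6)/(1.4 − 0.6) = 0.4800/0.8000 = 0.6000
Terminal stock prices: S_uuu = 288.1, S_uud = 123.5, S_udd = 52.92, S_ddd = 22.68
Terminal payoffs (K − S): max(-168.1, 0) = 0, max(-3.48, 0) = 0, max(67.08, 0) = 67.08, max(97.32, 0) = 97.32
Node uu (S = 205.8): V_uu = 1/1.08·[0.6000·0.0000 + 0.4000·0.0000] = 0.0000
Node ud (S = 88.2): V_ud = 1/1.08·[0.6000·0.0000 + 0.4000·67.0800] = 24.8444
Node dd (S = 37.8): V_dd = 1/1.08·[0.6000·67.0800 + 0.4000·97.3200] = 73.3111
Node u (S = 147): V_u = 1/1.08·[0.6000·0.0000 + 0.4000·24.8444] = 9.2016
Node d (S = 63): V_d = 1/1.08·[0.6000·24.8444 + 0.4000·73.3111] = 40.9547
Node 0 (S = 105): V_0 = 1/1.08·[0.6000·9.2016 + 0.4000·40.9547] = 20.2804

$20.28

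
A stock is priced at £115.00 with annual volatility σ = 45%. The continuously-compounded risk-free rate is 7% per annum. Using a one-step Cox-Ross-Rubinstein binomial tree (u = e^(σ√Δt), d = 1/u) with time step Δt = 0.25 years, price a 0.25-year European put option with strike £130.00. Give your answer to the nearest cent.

£19.40

CRR parameters: u = e^(σ√Δt) = e^(0.45·√0.25) = 1.2523, d = 1/u = 0.7985
Per-period rate: rΔt = 0.07·0.25 = 0.0175, so R = e^0.0175 = 1.0177
Risk-neutral probability p = (e^0.0175 − 0.7985)/(1.2523 − 0.7985) = 0.2191/0.4538 = 0.4829
Terminal stock prices: S_u = 144, S_d = 91.83
Terminal payoffs (K − S): max(-14.02, 0) = 0, max(38.17, 0) = 38.17
Node 0 (S = 115): V_0 = e^(−0.0175)·[0.4829·0.0000 + 0.5171·38.1706] = 19.3961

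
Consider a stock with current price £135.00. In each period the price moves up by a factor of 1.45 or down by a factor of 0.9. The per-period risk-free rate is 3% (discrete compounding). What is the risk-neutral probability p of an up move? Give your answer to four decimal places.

Risk-neutral probability p = (1 + 0.03 − 0.9)/(1.45 − 0.9) = 0.1300/0.5500 = 0.2364

p = 0.2364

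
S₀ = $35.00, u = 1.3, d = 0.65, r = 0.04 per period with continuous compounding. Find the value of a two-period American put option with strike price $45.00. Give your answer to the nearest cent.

Risk-neutral probability p = (e^0.04 − 0.65)/(1.3 − 0.65) = 0.3908/0.6500 = 0.6012
Terminal stock prices: S_uu = 59.15, S_ud = 29.57, S_dd = 14.79
Terminal payoffs (K − S): max(-14.15, 0) = 0, max(15.43, 0) = 15.43, max(30.21, 0) = 30.21
Node u (S = 45.5): continuation = e^(−0.04)·[0.6012·0.0000 + 0.3988·15.4250] = 5.9096; exercise value = 0.0000 ≤ continuation, so V_u = 5.9096
Node d (S = 22.75): continuation = e^(−0.04)·[0.6012·15.4250 + 0.3988·30.2125] = 20.4855; exercise value = 22.2500 > continuation, so V_d = 22.2500 (exercise)
Node 0 (S = 35): continuation = e^(−0.04)·[0.6012·5.9096 + 0.3988·22.2500] = 11.9382; exercise value = 10.0000 ≤ continuation, so V_0 = 11.9382

$11.94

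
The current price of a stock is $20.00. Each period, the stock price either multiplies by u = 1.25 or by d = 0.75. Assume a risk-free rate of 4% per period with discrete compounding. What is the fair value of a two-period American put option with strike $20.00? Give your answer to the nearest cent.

$2.30

Risk-neutral probability p = (1 + 0.04 − 0.75)/(1.25 − 0.75) = 0.2900/0.5000 = 0.5800
Terminal stock prices: S_uu = 31.25, S_ud = 18.75, S_dd = 11.25
Terminal payoffs (K − S): max(-11.25, 0) = 0, max(1.25, 0) = 1.25, max(8.75, 0) = 8.75
Node u (S = 25): continuation = 1/1.04·[0.5800·0.0000 + 0.4200·1.2500] = 0.5048; exercise value = 0.0000 ≤ continuation, so V_u = 0.5048
Node d (S = 15): continuation = 1/1.04·[0.5800·1.2500 + 0.4200·8.7500] = 4.2308; exercise value = 5.0000 > continuation, so V_d = 5.0000 (exercise)
Node 0 (S = 20): continuation = 1/1.04·[0.5800·0.5048 + 0.4200·5.0000] = 2.3008; exercise value = 0.0000 ≤ continuation, so V_0 = 2.3008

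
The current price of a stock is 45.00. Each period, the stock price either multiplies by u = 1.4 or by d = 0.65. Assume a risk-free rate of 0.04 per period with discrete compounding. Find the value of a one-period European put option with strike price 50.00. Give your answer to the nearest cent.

9.58

Risk-neutral probability p = (1 + 0.04 − 0.65)/(1.4 − 0.65) = 0.3900/0.7500 = 0.5200
Terminal stock prices: S_u = 63, S_d = 29.25
Terminal payoffs (K − S): max(-13, 0) = 0, max(20.75, 0) = 20.75
Node 0 (S = 45): V_0 = 1/1.04·[0.5200·0.0000 + 0.4800·20.7500] = 9.5769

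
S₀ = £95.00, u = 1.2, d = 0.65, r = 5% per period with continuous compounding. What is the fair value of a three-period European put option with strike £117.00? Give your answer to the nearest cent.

£21.47

Risk-neutral probability p = (e^0.05 − 0.65)/(1.2 − 0.65) = 0.4013/0.5500 = 0.7296
Terminal stock prices: S_uuu = 164.2, S_uud = 88.92, S_udd = 48.17, S_ddd = 26.09
Terminal payoffs (K − S): max(-47.16, 0) = 0, max(28.08, 0) = 28.08, max(68.83, 0) = 68.83, max(90.91, 0) = 90.91
Node uu (S = 136.8): V_uu = e^(−0.05)·[0.7296·0.0000 + 0.2704·28.0800] = 7.2230
Node ud (S = 74.1): V_ud = e^(−0.05)·[0.7296·28.0800 + 0.2704·68.8350] = 37.1938
Node dd (S = 40.14): V_dd = e^(−0.05)·[0.7296·68.8350 + 0.2704·90.9106] = 71.1563
Node u (S = 114): V_u = e^(−0.05)·[0.7296·7.2230 + 0.2704·37.1938] = 14.5800
Node d (S = 61.75): V_d = e^(−0.05)·[0.7296·37.1938 + 0.2704·71.1563] = 44.1160
Node 0 (S = 95): V_0 = e^(−0.05)·[0.7296·14.5800 + 0.2704·44.1160] = 21.4664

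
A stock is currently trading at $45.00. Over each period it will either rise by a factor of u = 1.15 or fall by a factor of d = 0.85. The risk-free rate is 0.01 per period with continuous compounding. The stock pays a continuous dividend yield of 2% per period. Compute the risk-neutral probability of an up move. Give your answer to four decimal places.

p = 0.4668

Per-period risk-free factor R = e^0.01 = 1.0101; dividend-adjusted growth = e^(0.01−0.02) = 0.9900.
Risk-neutral probability p = (0.9900 − 0.85)/(1.15 − 0.85) = 0.1400/0.3000 = 0.4668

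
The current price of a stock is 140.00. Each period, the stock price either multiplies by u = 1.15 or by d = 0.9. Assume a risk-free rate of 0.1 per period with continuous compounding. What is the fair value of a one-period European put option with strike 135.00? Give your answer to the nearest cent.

1.46

Risk-neutral probability p = (e^0.1 − 0.9)/(1.15 − 0.9) = 0.2052/0.2500 = 0.8207
Terminal stock prices: S_u = 161, S_d = 126
Terminal payoffs (K − S): max(-26, 0) = 0, max(9, 0) = 9
Node 0 (S = 140): V_0 = e^(−0.1)·[0.8207·0.0000 + 0.1793·9.0000] = 1.4603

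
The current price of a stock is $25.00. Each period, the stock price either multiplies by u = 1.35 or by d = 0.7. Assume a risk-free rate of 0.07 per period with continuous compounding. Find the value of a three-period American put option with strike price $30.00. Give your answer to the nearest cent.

Risk-neutral probability p = (e^0.07 − 0.7)/(1.35 − 0.7) = 0.3725/0.6500 = 0.5731
Terminal stock prices: S_uuu = 61.51, S_uud = 31.89, S_udd = 16.54, S_ddd = 8.575
Terminal payoffs (K − S): max(-31.51, 0) = 0, max(-1.894, 0) = 0, max(13.46, 0) = 13.46, max(21.43, 0) = 21.43
Node uu (S = 45.56): continuation = e^(−0.07)·[0.5731·0.0000 + 0.4269·0.0000] = 0.0000; exercise value = 0.0000 ≤ continuation, so V_uu = 0.0000
Node ud (S = 23.62): continuation = e^(−0.07)·[0.5731·0.0000 + 0.4269·13.4625] = 5.3587; exercise value = 6.3750 > continuation, so V_ud = 6.3750 (exercise)
Node dd (S = 12.25): continuation = e^(−0.07)·[0.5731·13.4625 + 0.4269·21.4250] = 15.7218; exercise value = 17.7500 > continuation, so V_dd = 17.7500 (exercise)
Node u (S = 33.75): continuation = e^(−0.07)·[0.5731·0.0000 + 0.4269·6.3750] = 2.5376; exercise value = 0.0000 ≤ continuation, so V_u = 2.5376
Node d (S = 17.5): continuation = e^(−0.07)·[0.5731·6.3750 + 0.4269·17.7500] = 10.4718; exercise value = 12.5000 > continuation, so V_d = 12.5000 (exercise)
Node 0 (S = 25): continuation = e^(−0.07)·[0.5731·2.5376 + 0.4269·12.5000] = 6.3315; exercise value = 5.0000 ≤ continuation, so V_0 = 6.3315

$6.33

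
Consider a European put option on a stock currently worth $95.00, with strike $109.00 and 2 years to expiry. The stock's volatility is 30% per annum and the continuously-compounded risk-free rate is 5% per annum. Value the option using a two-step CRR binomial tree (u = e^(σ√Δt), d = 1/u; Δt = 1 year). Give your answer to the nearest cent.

CRR parameters: u = e^(σ√Δt) = e^(0.3·√1) = 1.3499, d = 1/u = 0.7408
Per-period rate: rΔt = 0.05·1 = 0.05, so R = e^0.05 = 1.0513
Risk-neutral probability p = (e^0.05 − 0.7408)/(1.3499 − 0.7408) = 0.3105/0.6090 = 0.5097
Terminal stock prices: S_uu = 173.1, S_ud = 95, S_dd = 52.14
Terminal payoffs (K − S): max(-64.1, 0) = 0, max(14, 0) = 14, max(56.86, 0) = 56.86
Node u (S = 128.2): V_u = e^(−0.05)·[0.5097·0.0000 + 0.4903·14.0000] = 6.5289
Node d (S = 70.38): V_d = e^(−0.05)·[0.5097·14.0000 + 0.4903·56.8629] = 33.3063
Node 0 (S = 95): V_0 = e^(−0.05)·[0.5097·6.5289 + 0.4903·33.3063] = 18.6981

$18.70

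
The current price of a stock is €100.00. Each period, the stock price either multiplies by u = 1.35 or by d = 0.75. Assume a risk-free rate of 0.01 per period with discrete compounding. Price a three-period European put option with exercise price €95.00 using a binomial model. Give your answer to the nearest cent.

Risk-neutral probability p = (1 + 0.01 − 0.75)/(1.35 − 0.75) = 0.2600/0.6000 = 0.4333
Terminal stock prices: S_uuu = 246, S_uud = 136.7, S_udd = 75.94, S_ddd = 42.19
Terminal payoffs (K − S): max(-151, 0) = 0, max(-41.69, 0) = 0, max(19.06, 0) = 19.06, max(52.81, 0) = 52.81
Node uu (S = 182.3): V_uu = 1/1.01·[0.4333·0.0000 + 0.5667·0.0000] = 0.0000
Node ud (S = 101.2): V_ud = 1/1.01·[0.4333·0.0000 + 0.5667·19.0625] = 10.6951
Node dd (S = 56.25): V_dd = 1/1.01·[0.4333·19.0625 + 0.5667·52.8125] = 37.8094
Node u (S = 135): V_u = 1/1.01·[0.4333·0.0000 + 0.5667·10.6951] = 6.0006
Node d (S = 75): V_d = 1/1.01·[0.4333·10.6951 + 0.5667·37.8094] = 25.8019
Node 0 (S = 100): V_0 = 1/1.01·[0.4333·6.0006 + 0.5667·25.8019] = 17.0508

€17.05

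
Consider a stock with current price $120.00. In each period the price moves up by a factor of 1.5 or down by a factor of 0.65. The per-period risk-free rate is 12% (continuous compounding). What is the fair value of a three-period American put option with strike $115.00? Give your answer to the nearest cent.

Risk-neutral probability p = (e^0.12 − 0.65)/(1.5 − 0.65) = 0.4775/0.8500 = 0.5618
Terminal stock prices: S_uuu = 405, S_uud = 175.5, S_udd = 76.05, S_ddd = 32.95
Terminal payoffs (K − S): max(-290, 0) = 0, max(-60.5, 0) = 0, max(38.95, 0) = 38.95, max(82.05, 0) = 82.05
Node uu (S = 270): continuation = e^(−0.12)·[0.5618·0.0000 + 0.4382·0.0000] = 0.0000; exercise value = 0.0000 ≤ continuation, so V_uu = 0.0000
Node ud (S = 117): continuation = e^(−0.12)·[0.5618·0.0000 + 0.4382·38.9500] = 15.1392; exercise value = 0.0000 ≤ continuation, so V_ud = 15.1392
Node dd (S = 50.7): continuation = e^(−0.12)·[0.5618·38.9500 + 0.4382·82.0450] = 51.2959; exercise value = 64.3000 > continuation, so V_dd = 64.3000 (exercise)
Node u (S = 180): continuation = e^(−0.12)·[0.5618·0.0000 + 0.4382·15.1392] = 5.8844; exercise value = 0.0000 ≤ continuation, so V_u = 5.8844
Node d (S = 78): continuation = e^(−0.12)·[0.5618·15.1392 + 0.4382·64.3000] = 32.5352; exercise value = 37.0000 > continuation, so V_d = 37.0000 (exercise)
Node 0 (S = 120): continuation = e^(−0.12)·[0.5618·5.8844 + 0.4382·37.0000] = 17.3131; exercise value = 0.0000 ≤ continuation, so V_0 = 17.3131

$17.31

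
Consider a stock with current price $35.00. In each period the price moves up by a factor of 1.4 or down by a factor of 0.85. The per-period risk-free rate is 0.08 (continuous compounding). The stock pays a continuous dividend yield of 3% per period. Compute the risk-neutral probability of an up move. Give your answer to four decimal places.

Per-period risk-free factor R = e^0.08 = 1.0833; dividend-adjusted growth = e^(0.08−0.03) = 1.0513.
Risk-neutral probability p = (1.0513 − 0.85)/(1.4 − 0.85) = 0.2013/0.5500 = 0.3659

p = 0.3659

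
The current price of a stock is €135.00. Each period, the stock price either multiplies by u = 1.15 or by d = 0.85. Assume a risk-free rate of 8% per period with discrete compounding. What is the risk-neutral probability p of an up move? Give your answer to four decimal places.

p = 0.7667

Risk-neutral probability p = (1 + 0.08 − 0.85)/(1.15 − 0.85) = 0.2300/0.3000 = 0.7667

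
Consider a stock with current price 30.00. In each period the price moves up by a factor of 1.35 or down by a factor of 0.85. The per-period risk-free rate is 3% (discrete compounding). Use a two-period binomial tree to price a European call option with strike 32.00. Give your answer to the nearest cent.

Risk-neutral probability p = (1 + 0.03 − 0.85)/(1.35 − 0.85) = 0.1800/0.5000 = 0.3600
Terminal stock prices: S_uu = 54.68, S_ud = 34.42, S_dd = 21.67
Terminal payoffs (S − K): max(22.68, 0) = 22.68, max(2.425, 0) = 2.425, max(-10.33, 0) = 0
Node u (S = 40.5): V_u = 1/1.03·[0.3600·22.6750 + 0.6400·2.4250] = 9.4320
Node d (S = 25.5): V_d = 1/1.03·[0.3600·2.4250 + 0.6400·0.0000] = 0.8476
Node 0 (S = 30): V_0 = 1/1.03·[0.3600·9.4320 + 0.6400·0.8476] = 3.8233

3.82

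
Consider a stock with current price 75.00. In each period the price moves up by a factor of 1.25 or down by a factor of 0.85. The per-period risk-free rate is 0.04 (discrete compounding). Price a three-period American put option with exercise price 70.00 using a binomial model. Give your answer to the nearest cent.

4.56

Risk-neutral probability p = (1 + 0.04 − 0.85)/(1.25 − 0.85) = 0.1900/0.4000 = 0.4750
Terminal stock prices: S_uuu = 146.5, S_uud = 99.61, S_udd = 67.73, S_ddd = 46.06
Terminal payoffs (K − S): max(-76.48, 0) = 0, max(-29.61, 0) = 0, max(2.266, 0) = 2.266, max(23.94, 0) = 23.94
Node uu (S = 117.2): continuation = 1/1.04·[0.4750·0.0000 + 0.5250·0.0000] = 0.0000; exercise value = 0.0000 ≤ continuation, so V_uu = 0.0000
Node ud (S = 79.69): continuation = 1/1.04·[0.4750·0.0000 + 0.5250·2.2656] = 1.1437; exercise value = 0.0000 ≤ continuation, so V_ud = 1.1437
Node dd (S = 54.19): continuation = 1/1.04·[0.4750·2.2656 + 0.5250·23.9406] = 13.1202; exercise value = 15.8125 > continuation, so V_dd = 15.8125 (exercise)
Node u (S = 93.75): continuation = 1/1.04·[0.4750·0.0000 + 0.5250·1.1437] = 0.5774; exercise value = 0.0000 ≤ continuation, so V_u = 0.5774
Node d (S = 63.75): continuation = 1/1.04·[0.4750·1.1437 + 0.5250·15.8125] = 8.5046; exercise value = 6.2500 ≤ continuation, so V_d = 8.5046
Node 0 (S = 75): continuation = 1/1.04·[0.4750·0.5774 + 0.5250·8.5046] = 4.5569; exercise value = 0.0000 ≤ continuation, so V_0 = 4.5569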